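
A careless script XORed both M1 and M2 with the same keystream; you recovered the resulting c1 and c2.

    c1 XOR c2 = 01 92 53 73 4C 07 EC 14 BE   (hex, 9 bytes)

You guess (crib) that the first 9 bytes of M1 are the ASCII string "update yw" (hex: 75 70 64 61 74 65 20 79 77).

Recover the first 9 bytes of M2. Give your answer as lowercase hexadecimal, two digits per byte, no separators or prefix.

Since c1 ⊕ c2 = M1 ⊕ M2, XORing with the guessed M1 bytes yields the corresponding M2 bytes: M2 = (c1 ⊕ c2) ⊕ M1.
00000001 ⊕ 01110101 = 01110100
10010010 ⊕ 01110000 = 11100010
01010011 ⊕ 01100100 = 00110111
01110011 ⊕ 01100001 = 00010010
01001100 ⊕ 01110100 = 00111000
00000111 ⊕ 01100101 = 01100010
11101100 ⊕ 00100000 = 11001100
00010100 ⊕ 01111001 = 01101101
10111110 ⊕ 01110111 = 11001001

74e237123862cc6dc9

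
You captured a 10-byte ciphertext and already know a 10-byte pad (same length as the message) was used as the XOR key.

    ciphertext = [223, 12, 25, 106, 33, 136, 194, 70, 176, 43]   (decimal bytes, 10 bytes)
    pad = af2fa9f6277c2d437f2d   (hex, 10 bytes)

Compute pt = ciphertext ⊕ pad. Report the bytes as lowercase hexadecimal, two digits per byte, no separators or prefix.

XOR is its own inverse, so applying the key byte-wise gives the result directly.
df xor af = 70
0c xor 2f = 23
19 xor a9 = b0
6a xor f6 = 9c
21 xor 27 = 06
88 xor 7c = f4
c2 xor 2d = ef
46 xor 43 = 05
b0 xor 7f = cf
2b xor 2d = 06

7023b09c06f4ef05cf06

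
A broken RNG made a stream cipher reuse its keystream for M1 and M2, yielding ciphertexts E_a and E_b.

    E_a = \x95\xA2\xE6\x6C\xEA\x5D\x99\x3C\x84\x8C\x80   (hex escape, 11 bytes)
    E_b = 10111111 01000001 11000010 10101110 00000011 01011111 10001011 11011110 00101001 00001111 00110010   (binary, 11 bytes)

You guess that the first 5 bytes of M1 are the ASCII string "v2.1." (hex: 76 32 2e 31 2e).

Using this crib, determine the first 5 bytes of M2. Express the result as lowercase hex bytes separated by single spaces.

First, E_a ⊕ E_b = (M1 ⊕ K) ⊕ (M2 ⊕ K) = M1 ⊕ M2, so the key drops out. Then M2 = (M1 ⊕ M2) ⊕ M1 over the first 5 bytes.
byte 0: (95 ^ bf) ^ 76 = 2a ^ 76 = 5c
byte 1: (a2 ^ 41) ^ 32 = e3 ^ 32 = d1
byte 2: (e6 ^ c2) ^ 2e = 24 ^ 2e = 0a
byte 3: (6c ^ ae) ^ 31 = c2 ^ 31 = f3
byte 4: (ea ^ 03) ^ 2e = e9 ^ 2e = c7

5c d1 0a f3 c7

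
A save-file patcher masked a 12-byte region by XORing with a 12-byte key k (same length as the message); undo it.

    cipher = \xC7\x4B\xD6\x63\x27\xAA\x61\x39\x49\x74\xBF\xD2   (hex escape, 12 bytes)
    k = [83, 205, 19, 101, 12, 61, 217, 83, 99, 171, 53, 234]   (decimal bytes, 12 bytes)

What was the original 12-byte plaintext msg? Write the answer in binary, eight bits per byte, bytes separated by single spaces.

byte 0: c7 xor 53 = 94
byte 1: 4b xor cd = 86
byte 2: d6 xor 13 = c5
byte 3: 63 xor 65 = 06
byte 4: 27 xor 0c = 2b
byte 5: aa xor 3d = 97
byte 6: 61 xor d9 = b8
byte 7: 39 xor 53 = 6a
byte 8: 49 xor 63 = 2a
byte 9: 74 xor ab = df
byte 10: bf xor 35 = 8a
byte 11: d2 xor ea = 38

10010100 10000110 11000101 00000110 00101011 10010111 10111000 01101010 00101010 11011111 10001010 00111000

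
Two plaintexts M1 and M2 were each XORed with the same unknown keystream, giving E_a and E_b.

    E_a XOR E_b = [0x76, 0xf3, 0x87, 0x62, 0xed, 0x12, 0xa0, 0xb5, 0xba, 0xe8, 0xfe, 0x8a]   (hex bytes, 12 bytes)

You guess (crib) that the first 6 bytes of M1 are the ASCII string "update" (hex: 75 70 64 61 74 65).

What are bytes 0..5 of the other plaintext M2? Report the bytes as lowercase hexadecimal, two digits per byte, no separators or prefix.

0383e3039977

Since E_a ⊕ E_b = M1 ⊕ M2, XORing with the guessed M1 bytes yields the corresponding M2 bytes: M2 = (E_a ⊕ E_b) ⊕ M1.
76 xor 75 = 03
f3 xor 70 = 83
87 xor 64 = e3
62 xor 61 = 03
ed xor 74 = 99
12 xor 65 = 77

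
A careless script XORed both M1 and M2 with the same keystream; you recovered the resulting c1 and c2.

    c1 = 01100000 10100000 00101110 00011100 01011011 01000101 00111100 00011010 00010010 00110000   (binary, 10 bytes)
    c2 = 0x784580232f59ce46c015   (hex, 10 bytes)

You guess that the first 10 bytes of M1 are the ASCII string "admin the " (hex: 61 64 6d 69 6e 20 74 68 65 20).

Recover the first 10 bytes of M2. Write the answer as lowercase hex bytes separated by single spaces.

79 81 c3 56 1a 3c 86 34 b7 05

First, c1 ⊕ c2 = (M1 ⊕ K) ⊕ (M2 ⊕ K) = M1 ⊕ M2, so the key drops out. Then M2 = (M1 ⊕ M2) ⊕ M1 over the first 10 bytes.
byte 0: (60 xor 78) xor 61 = 18 xor 61 = 79
byte 1: (a0 xor 45) xor 64 = e5 xor 64 = 81
byte 2: (2e xor 80) xor 6d = ae xor 6d = c3
byte 3: (1c xor 23) xor 69 = 3f xor 69 = 56
byte 4: (5b xor 2f) xor 6e = 74 xor 6e = 1a
byte 5: (45 xor 59) xor 20 = 1c xor 20 = 3c
byte 6: (3c xor ce) xor 74 = f2 xor 74 = 86
byte 7: (1a xor 46) xor 68 = 5c xor 68 = 34
byte 8: (12 xor c0) xor 65 = d2 xor 65 = b7
byte 9: (30 xor 15) xor 20 = 25 xor 20 = 05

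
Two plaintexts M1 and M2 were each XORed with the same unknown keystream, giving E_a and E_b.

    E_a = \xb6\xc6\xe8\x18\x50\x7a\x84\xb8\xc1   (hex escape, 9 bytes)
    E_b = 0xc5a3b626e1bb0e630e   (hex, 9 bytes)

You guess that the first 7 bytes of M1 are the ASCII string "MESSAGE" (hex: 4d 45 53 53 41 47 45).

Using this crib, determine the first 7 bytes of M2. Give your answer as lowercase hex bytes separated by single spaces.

3e 20 0d 6d f0 86 cf

First, E_a ⊕ E_b = (M1 ⊕ K) ⊕ (M2 ⊕ K) = M1 ⊕ M2, so the key drops out. Then M2 = (M1 ⊕ M2) ⊕ M1 over the first 7 bytes.
byte 0: (b6 ^ c5) ^ 4d = 73 ^ 4d = 3e
byte 1: (c6 ^ a3) ^ 45 = 65 ^ 45 = 20
byte 2: (e8 ^ b6) ^ 53 = 5e ^ 53 = 0d
byte 3: (18 ^ 26) ^ 53 = 3e ^ 53 = 6d
byte 4: (50 ^ e1) ^ 41 = b1 ^ 41 = f0
byte 5: (7a ^ bb) ^ 47 = c1 ^ 47 = 86
byte 6: (84 ^ 0e) ^ 45 = 8a ^ 45 = cf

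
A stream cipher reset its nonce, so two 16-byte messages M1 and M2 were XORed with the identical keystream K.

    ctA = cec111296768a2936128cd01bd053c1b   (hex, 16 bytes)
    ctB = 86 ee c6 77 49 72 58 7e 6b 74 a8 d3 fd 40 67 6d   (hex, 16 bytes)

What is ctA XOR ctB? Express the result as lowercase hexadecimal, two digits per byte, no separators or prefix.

482fd75e2e1afaed0a5c65d240455b76

ctA ⊕ ctB = (M1 ⊕ K) ⊕ (M2 ⊕ K) = M1 ⊕ M2 — the shared key cancels under XOR.
ce XOR 86 = 48
c1 XOR ee = 2f
11 XOR c6 = d7
29 XOR 77 = 5e
67 XOR 49 = 2e
68 XOR 72 = 1a
a2 XOR 58 = fa
93 XOR 7e = ed
61 XOR 6b = 0a
28 XOR 74 = 5c
cd XOR a8 = 65
01 XOR d3 = d2
bd XOR fd = 40
05 XOR 40 = 45
3c XOR 67 = 5b
1b XOR 6d = 76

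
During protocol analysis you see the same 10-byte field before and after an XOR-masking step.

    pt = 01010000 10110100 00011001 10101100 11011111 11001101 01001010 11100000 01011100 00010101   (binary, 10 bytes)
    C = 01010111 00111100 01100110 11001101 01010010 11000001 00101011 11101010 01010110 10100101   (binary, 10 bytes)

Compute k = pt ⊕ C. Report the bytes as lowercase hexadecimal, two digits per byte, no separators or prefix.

07887f618d0c610a0ab0

Since C = pt ⊕ k, XORing both sides with pt gives k = pt ⊕ C.
byte 0: 50 ⊕ 57 = 07
byte 1: b4 ⊕ 3c = 88
byte 2: 19 ⊕ 66 = 7f
byte 3: ac ⊕ cd = 61
byte 4: df ⊕ 52 = 8d
byte 5: cd ⊕ c1 = 0c
byte 6: 4a ⊕ 2b = 61
byte 7: e0 ⊕ ea = 0a
byte 8: 5c ⊕ 56 = 0a
byte 9: 15 ⊕ a5 = b0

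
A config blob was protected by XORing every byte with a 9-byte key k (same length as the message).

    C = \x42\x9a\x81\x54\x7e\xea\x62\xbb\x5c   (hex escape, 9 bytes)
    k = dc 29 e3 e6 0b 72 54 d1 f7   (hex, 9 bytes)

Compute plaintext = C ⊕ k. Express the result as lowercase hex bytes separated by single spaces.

9e b3 62 b2 75 98 36 6a ab

byte 0:  66 xor 220 = 158
byte 1: 154 xor  41 = 179
byte 2: 129 xor 227 =  98
byte 3:  84 xor 230 = 178
byte 4: 126 xor  11 = 117
byte 5: 234 xor 114 = 152
byte 6:  98 xor  84 =  54
byte 7: 187 xor 209 = 106
byte 8:  92 xor 247 = 171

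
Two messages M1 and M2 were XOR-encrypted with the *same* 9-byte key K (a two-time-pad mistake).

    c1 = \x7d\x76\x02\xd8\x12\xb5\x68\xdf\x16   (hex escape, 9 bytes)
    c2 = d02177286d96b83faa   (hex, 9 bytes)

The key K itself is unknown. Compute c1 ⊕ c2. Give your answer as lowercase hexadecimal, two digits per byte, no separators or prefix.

ad5775f07f23d0e0bc

c1 ⊕ c2 = (M1 ⊕ K) ⊕ (M2 ⊕ K) = M1 ⊕ M2 — the shared key cancels under XOR.
125 XOR 208 = 173
118 XOR  33 =  87
  2 XOR 119 = 117
216 XOR  40 = 240
 18 XOR 109 = 127
181 XOR 150 =  35
104 XOR 184 = 208
223 XOR  63 = 224
 22 XOR 170 = 188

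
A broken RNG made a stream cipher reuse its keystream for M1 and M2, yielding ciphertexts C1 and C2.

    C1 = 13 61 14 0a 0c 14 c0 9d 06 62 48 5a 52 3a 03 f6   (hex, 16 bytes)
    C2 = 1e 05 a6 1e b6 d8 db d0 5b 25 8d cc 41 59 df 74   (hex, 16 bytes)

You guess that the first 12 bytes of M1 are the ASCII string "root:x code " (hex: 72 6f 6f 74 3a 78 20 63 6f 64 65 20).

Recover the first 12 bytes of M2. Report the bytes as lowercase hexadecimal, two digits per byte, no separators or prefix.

First, C1 ⊕ C2 = (M1 ⊕ K) ⊕ (M2 ⊕ K) = M1 ⊕ M2, so the key drops out. Then M2 = (M1 ⊕ M2) ⊕ M1 over the first 12 bytes.
byte 0: (13 XOR 1e) XOR 72 = 0d XOR 72 = 7f
byte 1: (61 XOR 05) XOR 6f = 64 XOR 6f = 0b
byte 2: (14 XOR a6) XOR 6f = b2 XOR 6f = dd
byte 3: (0a XOR 1e) XOR 74 = 14 XOR 74 = 60
byte 4: (0c XOR b6) XOR 3a = ba XOR 3a = 80
byte 5: (14 XOR d8) XOR 78 = cc XOR 78 = b4
byte 6: (c0 XOR db) XOR 20 = 1b XOR 20 = 3b
byte 7: (9d XOR d0) XOR 63 = 4d XOR 63 = 2e
byte 8: (06 XOR 5b) XOR 6f = 5d XOR 6f = 32
byte 9: (62 XOR 25) XOR 64 = 47 XOR 64 = 23
byte 10: (48 XOR 8d) XOR 65 = c5 XOR 65 = a0
byte 11: (5a XOR cc) XOR 20 = 96 XOR 20 = b6

7f0bdd6080b43b2e3223a0b6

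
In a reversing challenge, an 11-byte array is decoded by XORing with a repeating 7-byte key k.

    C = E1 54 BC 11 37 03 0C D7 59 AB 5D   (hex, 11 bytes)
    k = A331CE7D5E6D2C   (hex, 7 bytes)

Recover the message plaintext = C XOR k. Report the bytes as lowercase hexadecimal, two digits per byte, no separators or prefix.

4265726c696e2074686520

The 7-byte key repeats, so the effective keystream is a3 31 ce 7d 5e 6d 2c a3 31 ce 7d.
byte 0: 225 XOR 163 =  66
byte 1:  84 XOR  49 = 101
byte 2: 188 XOR 206 = 114
byte 3:  17 XOR 125 = 108
byte 4:  55 XOR  94 = 105
byte 5:   3 XOR 109 = 110
byte 6:  12 XOR  44 =  32
byte 7: 215 XOR 163 = 116
byte 8:  89 XOR  49 = 104
byte 9: 171 XOR 206 = 101
byte 10:  93 XOR 125 =  32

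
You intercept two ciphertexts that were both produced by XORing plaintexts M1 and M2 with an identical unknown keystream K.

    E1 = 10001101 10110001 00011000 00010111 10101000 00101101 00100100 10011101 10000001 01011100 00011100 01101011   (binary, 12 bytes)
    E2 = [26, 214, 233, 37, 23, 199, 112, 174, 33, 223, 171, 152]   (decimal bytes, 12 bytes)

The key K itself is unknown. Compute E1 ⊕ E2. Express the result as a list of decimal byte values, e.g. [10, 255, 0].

E1 ⊕ E2 = (M1 ⊕ K) ⊕ (M2 ⊕ K) = M1 ⊕ M2 — the shared key cancels under XOR.
byte 0: 8d ^ 1a = 97
byte 1: b1 ^ d6 = 67
byte 2: 18 ^ e9 = f1
byte 3: 17 ^ 25 = 32
byte 4: a8 ^ 17 = bf
byte 5: 2d ^ c7 = ea
byte 6: 24 ^ 70 = 54
byte 7: 9d ^ ae = 33
byte 8: 81 ^ 21 = a0
byte 9: 5c ^ df = 83
byte 10: 1c ^ ab = b7
byte 11: 6b ^ 98 = f3

[151, 103, 241, 50, 191, 234, 84, 51, 160, 131, 183, 243]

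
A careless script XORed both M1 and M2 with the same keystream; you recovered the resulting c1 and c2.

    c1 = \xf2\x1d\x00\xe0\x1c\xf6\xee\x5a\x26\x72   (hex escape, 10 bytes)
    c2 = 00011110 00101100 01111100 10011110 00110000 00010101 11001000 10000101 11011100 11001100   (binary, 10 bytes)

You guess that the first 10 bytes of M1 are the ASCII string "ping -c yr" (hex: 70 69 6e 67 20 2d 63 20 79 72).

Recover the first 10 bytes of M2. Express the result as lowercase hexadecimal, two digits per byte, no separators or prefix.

First, c1 ⊕ c2 = (M1 ⊕ K) ⊕ (M2 ⊕ K) = M1 ⊕ M2, so the key drops out. Then M2 = (M1 ⊕ M2) ⊕ M1 over the first 10 bytes.
byte 0: (f2 ⊕ 1e) ⊕ 70 = ec ⊕ 70 = 9c
byte 1: (1d ⊕ 2c) ⊕ 69 = 31 ⊕ 69 = 58
byte 2: (00 ⊕ 7c) ⊕ 6e = 7c ⊕ 6e = 12
byte 3: (e0 ⊕ 9e) ⊕ 67 = 7e ⊕ 67 = 19
byte 4: (1c ⊕ 30) ⊕ 20 = 2c ⊕ 20 = 0c
byte 5: (f6 ⊕ 15) ⊕ 2d = e3 ⊕ 2d = ce
byte 6: (ee ⊕ c8) ⊕ 63 = 26 ⊕ 63 = 45
byte 7: (5a ⊕ 85) ⊕ 20 = df ⊕ 20 = ff
byte 8: (26 ⊕ dc) ⊕ 79 = fa ⊕ 79 = 83
byte 9: (72 ⊕ cc) ⊕ 72 = be ⊕ 72 = cc

9c5812190cce45ff83cc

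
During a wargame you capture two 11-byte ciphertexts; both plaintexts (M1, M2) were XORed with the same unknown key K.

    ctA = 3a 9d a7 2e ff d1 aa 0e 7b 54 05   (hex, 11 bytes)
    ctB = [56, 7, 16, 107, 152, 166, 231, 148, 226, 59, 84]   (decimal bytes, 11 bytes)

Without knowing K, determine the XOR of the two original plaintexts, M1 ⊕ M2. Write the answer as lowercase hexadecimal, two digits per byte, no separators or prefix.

ctA ⊕ ctB = (M1 ⊕ K) ⊕ (M2 ⊕ K) = M1 ⊕ M2 — the shared key cancels under XOR.
byte 0: 3a ⊕ 38 = 02
byte 1: 9d ⊕ 07 = 9a
byte 2: a7 ⊕ 10 = b7
byte 3: 2e ⊕ 6b = 45
byte 4: ff ⊕ 98 = 67
byte 5: d1 ⊕ a6 = 77
byte 6: aa ⊕ e7 = 4d
byte 7: 0e ⊕ 94 = 9a
byte 8: 7b ⊕ e2 = 99
byte 9: 54 ⊕ 3b = 6f
byte 10: 05 ⊕ 54 = 51

029ab74567774d9a996f51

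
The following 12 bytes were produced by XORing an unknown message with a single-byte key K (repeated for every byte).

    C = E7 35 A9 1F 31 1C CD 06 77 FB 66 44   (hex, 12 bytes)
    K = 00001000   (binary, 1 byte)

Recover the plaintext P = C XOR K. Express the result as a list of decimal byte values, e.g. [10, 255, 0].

The 1-byte key repeats, so the effective keystream is 08 08 08 08 08 08 08 08 08 08 08 08.
byte 0: 231 ⊕   8 = 239
byte 1:  53 ⊕   8 =  61
byte 2: 169 ⊕   8 = 161
byte 3:  31 ⊕   8 =  23
byte 4:  49 ⊕   8 =  57
byte 5:  28 ⊕   8 =  20
byte 6: 205 ⊕   8 = 197
byte 7:   6 ⊕   8 =  14
byte 8: 119 ⊕   8 = 127
byte 9: 251 ⊕   8 = 243
byte 10: 102 ⊕   8 = 110
byte 11:  68 ⊕   8 =  76

[239, 61, 161, 23, 57, 20, 197, 14, 127, 243, 110, 76]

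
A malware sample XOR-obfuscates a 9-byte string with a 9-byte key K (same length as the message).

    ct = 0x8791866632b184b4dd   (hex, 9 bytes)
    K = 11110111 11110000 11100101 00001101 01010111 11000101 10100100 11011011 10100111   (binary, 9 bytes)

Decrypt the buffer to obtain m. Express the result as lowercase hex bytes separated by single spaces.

70 61 63 6b 65 74 20 6f 7a

XOR is its own inverse, so applying the key byte-wise gives the result directly.
10000111 XOR 11110111 = 01110000
10010001 XOR 11110000 = 01100001
10000110 XOR 11100101 = 01100011
01100110 XOR 00001101 = 01101011
00110010 XOR 01010111 = 01100101
10110001 XOR 11000101 = 01110100
10000100 XOR 10100100 = 00100000
10110100 XOR 11011011 = 01101111
11011101 XOR 10100111 = 01111010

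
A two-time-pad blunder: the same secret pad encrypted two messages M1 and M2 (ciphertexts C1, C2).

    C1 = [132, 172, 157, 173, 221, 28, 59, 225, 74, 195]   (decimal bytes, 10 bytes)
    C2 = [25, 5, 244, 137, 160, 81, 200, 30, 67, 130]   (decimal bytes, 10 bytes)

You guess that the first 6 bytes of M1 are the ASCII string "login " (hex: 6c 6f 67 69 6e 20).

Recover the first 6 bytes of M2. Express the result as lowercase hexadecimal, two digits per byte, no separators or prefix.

First, C1 ⊕ C2 = (M1 ⊕ K) ⊕ (M2 ⊕ K) = M1 ⊕ M2, so the key drops out. Then M2 = (M1 ⊕ M2) ⊕ M1 over the first 6 bytes.
byte 0: (84 xor 19) xor 6c = 9d xor 6c = f1
byte 1: (ac xor 05) xor 6f = a9 xor 6f = c6
byte 2: (9d xor f4) xor 67 = 69 xor 67 = 0e
byte 3: (ad xor 89) xor 69 = 24 xor 69 = 4d
byte 4: (dd xor a0) xor 6e = 7d xor 6e = 13
byte 5: (1c xor 51) xor 20 = 4d xor 20 = 6d

f1c60e4d136d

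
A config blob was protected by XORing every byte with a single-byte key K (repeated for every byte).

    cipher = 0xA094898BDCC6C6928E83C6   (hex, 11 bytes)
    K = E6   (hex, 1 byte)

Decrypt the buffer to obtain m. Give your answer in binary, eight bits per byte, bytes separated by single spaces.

01000110 01110010 01101111 01101101 00111010 00100000 00100000 01110100 01101000 01100101 00100000

The 1-byte key repeats, so the effective keystream is e6 e6 e6 e6 e6 e6 e6 e6 e6 e6 e6.
byte 0: a0 XOR e6 = 46
byte 1: 94 XOR e6 = 72
byte 2: 89 XOR e6 = 6f
byte 3: 8b XOR e6 = 6d
byte 4: dc XOR e6 = 3a
byte 5: c6 XOR e6 = 20
byte 6: c6 XOR e6 = 20
byte 7: 92 XOR e6 = 74
byte 8: 8e XOR e6 = 68
byte 9: 83 XOR e6 = 65
byte 10: c6 XOR e6 = 20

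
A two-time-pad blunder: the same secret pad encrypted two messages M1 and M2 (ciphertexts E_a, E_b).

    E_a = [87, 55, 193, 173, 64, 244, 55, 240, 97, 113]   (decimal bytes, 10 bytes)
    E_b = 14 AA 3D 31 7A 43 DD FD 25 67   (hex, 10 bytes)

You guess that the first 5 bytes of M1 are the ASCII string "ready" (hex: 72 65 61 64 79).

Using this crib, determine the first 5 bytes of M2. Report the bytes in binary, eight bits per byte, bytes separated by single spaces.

First, E_a ⊕ E_b = (M1 ⊕ K) ⊕ (M2 ⊕ K) = M1 ⊕ M2, so the key drops out. Then M2 = (M1 ⊕ M2) ⊕ M1 over the first 5 bytes.
byte 0: (57 ^ 14) ^ 72 = 43 ^ 72 = 31
byte 1: (37 ^ aa) ^ 65 = 9d ^ 65 = f8
byte 2: (c1 ^ 3d) ^ 61 = fc ^ 61 = 9d
byte 3: (ad ^ 31) ^ 64 = 9c ^ 64 = f8
byte 4: (40 ^ 7a) ^ 79 = 3a ^ 79 = 43

00110001 11111000 10011101 11111000 01000011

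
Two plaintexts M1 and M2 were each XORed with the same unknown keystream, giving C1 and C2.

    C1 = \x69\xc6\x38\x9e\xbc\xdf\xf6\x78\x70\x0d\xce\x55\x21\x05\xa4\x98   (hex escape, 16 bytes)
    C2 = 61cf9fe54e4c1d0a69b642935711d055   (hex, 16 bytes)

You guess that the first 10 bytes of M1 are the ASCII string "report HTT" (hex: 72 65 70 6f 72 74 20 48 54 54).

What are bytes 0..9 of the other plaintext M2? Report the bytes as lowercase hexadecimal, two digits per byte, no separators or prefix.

First, C1 ⊕ C2 = (M1 ⊕ K) ⊕ (M2 ⊕ K) = M1 ⊕ M2, so the key drops out. Then M2 = (M1 ⊕ M2) ⊕ M1 over the first 10 bytes.
byte 0: (69 xor 61) xor 72 = 08 xor 72 = 7a
byte 1: (c6 xor cf) xor 65 = 09 xor 65 = 6c
byte 2: (38 xor 9f) xor 70 = a7 xor 70 = d7
byte 3: (9e xor e5) xor 6f = 7b xor 6f = 14
byte 4: (bc xor 4e) xor 72 = f2 xor 72 = 80
byte 5: (df xor 4c) xor 74 = 93 xor 74 = e7
byte 6: (f6 xor 1d) xor 20 = eb xor 20 = cb
byte 7: (78 xor 0a) xor 48 = 72 xor 48 = 3a
byte 8: (70 xor 69) xor 54 = 19 xor 54 = 4d
byte 9: (0d xor b6) xor 54 = bb xor 54 = ef

7a6cd71480e7cb3a4def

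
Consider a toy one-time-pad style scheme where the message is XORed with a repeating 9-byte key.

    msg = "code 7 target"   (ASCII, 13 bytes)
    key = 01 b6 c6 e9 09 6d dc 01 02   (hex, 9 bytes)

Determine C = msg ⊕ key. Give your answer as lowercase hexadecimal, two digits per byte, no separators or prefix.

The 9-byte key repeats, so the effective keystream is 01 b6 c6 e9 09 6d dc 01 02 01 b6 c6 e9.
byte 0:  99 ^   1 =  98
byte 1: 111 ^ 182 = 217
byte 2: 100 ^ 198 = 162
byte 3: 101 ^ 233 = 140
byte 4:  32 ^   9 =  41
byte 5:  55 ^ 109 =  90
byte 6:  32 ^ 220 = 252
byte 7: 116 ^   1 = 117
byte 8:  97 ^   2 =  99
byte 9: 114 ^   1 = 115
byte 10: 103 ^ 182 = 209
byte 11: 101 ^ 198 = 163
byte 12: 116 ^ 233 = 157

62d9a28c295afc756373d1a39d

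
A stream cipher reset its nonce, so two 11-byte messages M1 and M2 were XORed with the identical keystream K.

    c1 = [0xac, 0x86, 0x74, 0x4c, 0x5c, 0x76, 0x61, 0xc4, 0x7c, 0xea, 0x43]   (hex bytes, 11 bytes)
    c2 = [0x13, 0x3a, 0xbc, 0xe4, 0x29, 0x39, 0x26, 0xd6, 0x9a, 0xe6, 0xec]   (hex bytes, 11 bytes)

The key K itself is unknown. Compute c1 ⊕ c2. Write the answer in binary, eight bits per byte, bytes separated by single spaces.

c1 ⊕ c2 = (M1 ⊕ K) ⊕ (M2 ⊕ K) = M1 ⊕ M2 — the shared key cancels under XOR.
172 XOR  19 = 191
134 XOR  58 = 188
116 XOR 188 = 200
 76 XOR 228 = 168
 92 XOR  41 = 117
118 XOR  57 =  79
 97 XOR  38 =  71
196 XOR 214 =  18
124 XOR 154 = 230
234 XOR 230 =  12
 67 XOR 236 = 175

10111111 10111100 11001000 10101000 01110101 01001111 01000111 00010010 11100110 00001100 10101111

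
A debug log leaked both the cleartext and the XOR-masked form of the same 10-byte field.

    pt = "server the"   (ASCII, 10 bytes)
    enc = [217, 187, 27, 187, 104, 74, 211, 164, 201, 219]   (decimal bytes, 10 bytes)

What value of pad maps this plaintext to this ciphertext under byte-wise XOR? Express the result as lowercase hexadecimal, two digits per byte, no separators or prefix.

aade69cd0d38f3d0a1be

Since enc = pt ⊕ pad, XORing both sides with pt gives pad = pt ⊕ enc.
byte 0: 73 ^ d9 = aa
byte 1: 65 ^ bb = de
byte 2: 72 ^ 1b = 69
byte 3: 76 ^ bb = cd
byte 4: 65 ^ 68 = 0d
byte 5: 72 ^ 4a = 38
byte 6: 20 ^ d3 = f3
byte 7: 74 ^ a4 = d0
byte 8: 68 ^ c9 = a1
byte 9: 65 ^ db = be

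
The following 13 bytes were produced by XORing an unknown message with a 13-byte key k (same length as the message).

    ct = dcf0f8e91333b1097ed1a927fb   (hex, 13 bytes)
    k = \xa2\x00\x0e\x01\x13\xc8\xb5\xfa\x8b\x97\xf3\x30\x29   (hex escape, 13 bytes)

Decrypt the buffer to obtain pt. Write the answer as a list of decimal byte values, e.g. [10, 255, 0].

XOR is its own inverse, so applying the key byte-wise gives the result directly.
byte 0: dc ⊕ a2 = 7e
byte 1: f0 ⊕ 00 = f0
byte 2: f8 ⊕ 0e = f6
byte 3: e9 ⊕ 01 = e8
byte 4: 13 ⊕ 13 = 00
byte 5: 33 ⊕ c8 = fb
byte 6: b1 ⊕ b5 = 04
byte 7: 09 ⊕ fa = f3
byte 8: 7e ⊕ 8b = f5
byte 9: d1 ⊕ 97 = 46
byte 10: a9 ⊕ f3 = 5a
byte 11: 27 ⊕ 30 = 17
byte 12: fb ⊕ 29 = d2

[126, 240, 246, 232, 0, 251, 4, 243, 245, 70, 90, 23, 210]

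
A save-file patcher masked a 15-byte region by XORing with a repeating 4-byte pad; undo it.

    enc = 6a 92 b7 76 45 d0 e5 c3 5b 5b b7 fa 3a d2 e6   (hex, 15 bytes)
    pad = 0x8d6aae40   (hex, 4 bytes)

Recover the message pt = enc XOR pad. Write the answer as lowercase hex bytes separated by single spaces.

The 4-byte key repeats, so the effective keystream is 8d 6a ae 40 8d 6a ae 40 8d 6a ae 40 8d 6a ae.
byte 0: 106 xor 141 = 231
byte 1: 146 xor 106 = 248
byte 2: 183 xor 174 =  25
byte 3: 118 xor  64 =  54
byte 4:  69 xor 141 = 200
byte 5: 208 xor 106 = 186
byte 6: 229 xor 174 =  75
byte 7: 195 xor  64 = 131
byte 8:  91 xor 141 = 214
byte 9:  91 xor 106 =  49
byte 10: 183 xor 174 =  25
byte 11: 250 xor  64 = 186
byte 12:  58 xor 141 = 183
byte 13: 210 xor 106 = 184
byte 14: 230 xor 174 =  72

e7 f8 19 36 c8 ba 4b 83 d6 31 19 ba b7 b8 48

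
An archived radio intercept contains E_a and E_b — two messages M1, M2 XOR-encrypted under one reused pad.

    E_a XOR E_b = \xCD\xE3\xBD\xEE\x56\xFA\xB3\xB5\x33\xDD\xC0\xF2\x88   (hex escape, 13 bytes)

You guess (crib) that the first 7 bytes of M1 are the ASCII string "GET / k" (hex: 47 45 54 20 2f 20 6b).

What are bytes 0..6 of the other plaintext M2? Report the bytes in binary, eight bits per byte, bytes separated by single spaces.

10001010 10100110 11101001 11001110 01111001 11011010 11011000

Since E_a ⊕ E_b = M1 ⊕ M2, XORing with the guessed M1 bytes yields the corresponding M2 bytes: M2 = (E_a ⊕ E_b) ⊕ M1.
11001101 xor 01000111 = 10001010
11100011 xor 01000101 = 10100110
10111101 xor 01010100 = 11101001
11101110 xor 00100000 = 11001110
01010110 xor 00101111 = 01111001
11111010 xor 00100000 = 11011010
10110011 xor 01101011 = 11011000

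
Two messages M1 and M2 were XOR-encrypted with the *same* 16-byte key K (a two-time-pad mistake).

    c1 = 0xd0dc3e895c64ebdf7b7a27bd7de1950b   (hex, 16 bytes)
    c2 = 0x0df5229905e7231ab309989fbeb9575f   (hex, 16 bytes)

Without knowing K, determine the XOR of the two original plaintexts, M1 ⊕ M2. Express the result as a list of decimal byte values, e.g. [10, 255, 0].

[221, 41, 28, 16, 89, 131, 200, 197, 200, 115, 191, 34, 195, 88, 194, 84]

c1 ⊕ c2 = (M1 ⊕ K) ⊕ (M2 ⊕ K) = M1 ⊕ M2 — the shared key cancels under XOR.
d0 XOR 0d = dd
dc XOR f5 = 29
3e XOR 22 = 1c
89 XOR 99 = 10
5c XOR 05 = 59
64 XOR e7 = 83
eb XOR 23 = c8
df XOR 1a = c5
7b XOR b3 = c8
7a XOR 09 = 73
27 XOR 98 = bf
bd XOR 9f = 22
7d XOR be = c3
e1 XOR b9 = 58
95 XOR 57 = c2
0b XOR 5f = 54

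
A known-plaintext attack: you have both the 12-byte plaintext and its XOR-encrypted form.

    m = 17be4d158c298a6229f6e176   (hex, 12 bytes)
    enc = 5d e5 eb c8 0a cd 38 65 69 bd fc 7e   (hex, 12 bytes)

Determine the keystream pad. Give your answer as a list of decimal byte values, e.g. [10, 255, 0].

Since enc = m ⊕ pad, XORing both sides with m gives pad = m ⊕ enc.
 23 ^  93 =  74
190 ^ 229 =  91
 77 ^ 235 = 166
 21 ^ 200 = 221
140 ^  10 = 134
 41 ^ 205 = 228
138 ^  56 = 178
 98 ^ 101 =   7
 41 ^ 105 =  64
246 ^ 189 =  75
225 ^ 252 =  29
118 ^ 126 =   8

[74, 91, 166, 221, 134, 228, 178, 7, 64, 75, 29, 8]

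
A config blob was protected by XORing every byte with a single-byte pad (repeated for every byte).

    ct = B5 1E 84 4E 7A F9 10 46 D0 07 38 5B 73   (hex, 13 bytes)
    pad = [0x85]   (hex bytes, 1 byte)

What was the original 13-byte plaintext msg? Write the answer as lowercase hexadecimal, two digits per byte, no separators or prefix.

309b01cbff7c95c35582bddef6

The 1-byte key repeats, so the effective keystream is 85 85 85 85 85 85 85 85 85 85 85 85 85.
byte 0: b5 ⊕ 85 = 30
byte 1: 1e ⊕ 85 = 9b
byte 2: 84 ⊕ 85 = 01
byte 3: 4e ⊕ 85 = cb
byte 4: 7a ⊕ 85 = ff
byte 5: f9 ⊕ 85 = 7c
byte 6: 10 ⊕ 85 = 95
byte 7: 46 ⊕ 85 = c3
byte 8: d0 ⊕ 85 = 55
byte 9: 07 ⊕ 85 = 82
byte 10: 38 ⊕ 85 = bd
byte 11: 5b ⊕ 85 = de
byte 12: 73 ⊕ 85 = f6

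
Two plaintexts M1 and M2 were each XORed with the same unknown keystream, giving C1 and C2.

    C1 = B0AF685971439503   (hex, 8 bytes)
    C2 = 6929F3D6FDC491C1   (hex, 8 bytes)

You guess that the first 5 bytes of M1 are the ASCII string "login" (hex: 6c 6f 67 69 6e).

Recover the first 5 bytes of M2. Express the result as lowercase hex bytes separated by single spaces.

First, C1 ⊕ C2 = (M1 ⊕ K) ⊕ (M2 ⊕ K) = M1 ⊕ M2, so the key drops out. Then M2 = (M1 ⊕ M2) ⊕ M1 over the first 5 bytes.
byte 0: (b0 ^ 69) ^ 6c = d9 ^ 6c = b5
byte 1: (af ^ 29) ^ 6f = 86 ^ 6f = e9
byte 2: (68 ^ f3) ^ 67 = 9b ^ 67 = fc
byte 3: (59 ^ d6) ^ 69 = 8f ^ 69 = e6
byte 4: (71 ^ fd) ^ 6e = 8c ^ 6e = e2

b5 e9 fc e6 e2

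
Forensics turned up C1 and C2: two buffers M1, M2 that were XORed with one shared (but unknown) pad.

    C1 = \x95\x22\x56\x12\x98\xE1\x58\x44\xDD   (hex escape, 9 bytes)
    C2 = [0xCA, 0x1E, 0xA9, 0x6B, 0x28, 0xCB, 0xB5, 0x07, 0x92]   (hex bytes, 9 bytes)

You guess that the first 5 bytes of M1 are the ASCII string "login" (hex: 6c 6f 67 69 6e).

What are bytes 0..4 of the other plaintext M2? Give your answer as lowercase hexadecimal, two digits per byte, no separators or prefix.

33539810de

First, C1 ⊕ C2 = (M1 ⊕ K) ⊕ (M2 ⊕ K) = M1 ⊕ M2, so the key drops out. Then M2 = (M1 ⊕ M2) ⊕ M1 over the first 5 bytes.
byte 0: (95 ^ ca) ^ 6c = 5f ^ 6c = 33
byte 1: (22 ^ 1e) ^ 6f = 3c ^ 6f = 53
byte 2: (56 ^ a9) ^ 67 = ff ^ 67 = 98
byte 3: (12 ^ 6b) ^ 69 = 79 ^ 69 = 10
byte 4: (98 ^ 28) ^ 6e = b0 ^ 6e = de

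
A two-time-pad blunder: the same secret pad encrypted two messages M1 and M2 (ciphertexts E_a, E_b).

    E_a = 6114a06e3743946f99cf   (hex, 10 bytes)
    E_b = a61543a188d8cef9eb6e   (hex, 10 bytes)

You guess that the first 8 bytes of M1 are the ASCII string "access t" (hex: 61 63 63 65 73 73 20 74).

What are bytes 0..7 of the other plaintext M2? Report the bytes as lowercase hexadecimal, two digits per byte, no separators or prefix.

a66280aacce87ae2

First, E_a ⊕ E_b = (M1 ⊕ K) ⊕ (M2 ⊕ K) = M1 ⊕ M2, so the key drops out. Then M2 = (M1 ⊕ M2) ⊕ M1 over the first 8 bytes.
byte 0: (61 ^ a6) ^ 61 = c7 ^ 61 = a6
byte 1: (14 ^ 15) ^ 63 = 01 ^ 63 = 62
byte 2: (a0 ^ 43) ^ 63 = e3 ^ 63 = 80
byte 3: (6e ^ a1) ^ 65 = cf ^ 65 = aa
byte 4: (37 ^ 88) ^ 73 = bf ^ 73 = cc
byte 5: (43 ^ d8) ^ 73 = 9b ^ 73 = e8
byte 6: (94 ^ ce) ^ 20 = 5a ^ 20 = 7a
byte 7: (6f ^ f9) ^ 74 = 96 ^ 74 = e2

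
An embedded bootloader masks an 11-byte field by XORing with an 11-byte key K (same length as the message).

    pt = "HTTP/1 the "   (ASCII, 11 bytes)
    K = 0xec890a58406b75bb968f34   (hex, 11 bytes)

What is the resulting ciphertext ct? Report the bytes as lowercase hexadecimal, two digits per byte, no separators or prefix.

a4dd5e086f5a55cffeea14

 72 ⊕ 236 = 164
 84 ⊕ 137 = 221
 84 ⊕  10 =  94
 80 ⊕  88 =   8
 47 ⊕  64 = 111
 49 ⊕ 107 =  90
 32 ⊕ 117 =  85
116 ⊕ 187 = 207
104 ⊕ 150 = 254
101 ⊕ 143 = 234
 32 ⊕  52 =  20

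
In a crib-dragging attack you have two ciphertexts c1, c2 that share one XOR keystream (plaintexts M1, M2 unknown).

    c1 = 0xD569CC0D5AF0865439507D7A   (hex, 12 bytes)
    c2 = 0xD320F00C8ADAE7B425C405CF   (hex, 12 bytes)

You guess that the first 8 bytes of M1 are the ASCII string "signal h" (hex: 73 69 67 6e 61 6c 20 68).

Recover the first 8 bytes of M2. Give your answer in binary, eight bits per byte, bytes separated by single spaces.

First, c1 ⊕ c2 = (M1 ⊕ K) ⊕ (M2 ⊕ K) = M1 ⊕ M2, so the key drops out. Then M2 = (M1 ⊕ M2) ⊕ M1 over the first 8 bytes.
byte 0: (d5 ⊕ d3) ⊕ 73 = 06 ⊕ 73 = 75
byte 1: (69 ⊕ 20) ⊕ 69 = 49 ⊕ 69 = 20
byte 2: (cc ⊕ f0) ⊕ 67 = 3c ⊕ 67 = 5b
byte 3: (0d ⊕ 0c) ⊕ 6e = 01 ⊕ 6e = 6f
byte 4: (5a ⊕ 8a) ⊕ 61 = d0 ⊕ 61 = b1
byte 5: (f0 ⊕ da) ⊕ 6c = 2a ⊕ 6c = 46
byte 6: (86 ⊕ e7) ⊕ 20 = 61 ⊕ 20 = 41
byte 7: (54 ⊕ b4) ⊕ 68 = e0 ⊕ 68 = 88

01110101 00100000 01011011 01101111 10110001 01000110 01000001 10001000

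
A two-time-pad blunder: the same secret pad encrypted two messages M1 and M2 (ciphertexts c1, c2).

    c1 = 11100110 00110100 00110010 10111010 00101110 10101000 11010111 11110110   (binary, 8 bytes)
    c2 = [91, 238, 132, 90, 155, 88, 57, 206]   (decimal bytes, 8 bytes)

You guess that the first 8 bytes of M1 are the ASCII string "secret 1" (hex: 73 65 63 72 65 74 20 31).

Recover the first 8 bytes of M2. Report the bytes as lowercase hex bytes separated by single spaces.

ce bf d5 92 d0 84 ce 09

First, c1 ⊕ c2 = (M1 ⊕ K) ⊕ (M2 ⊕ K) = M1 ⊕ M2, so the key drops out. Then M2 = (M1 ⊕ M2) ⊕ M1 over the first 8 bytes.
byte 0: (e6 XOR 5b) XOR 73 = bd XOR 73 = ce
byte 1: (34 XOR ee) XOR 65 = da XOR 65 = bf
byte 2: (32 XOR 84) XOR 63 = b6 XOR 63 = d5
byte 3: (ba XOR 5a) XOR 72 = e0 XOR 72 = 92
byte 4: (2e XOR 9b) XOR 65 = b5 XOR 65 = d0
byte 5: (a8 XOR 58) XOR 74 = f0 XOR 74 = 84
byte 6: (d7 XOR 39) XOR 20 = ee XOR 20 = ce
byte 7: (f6 XOR ce) XOR 31 = 38 XOR 31 = 09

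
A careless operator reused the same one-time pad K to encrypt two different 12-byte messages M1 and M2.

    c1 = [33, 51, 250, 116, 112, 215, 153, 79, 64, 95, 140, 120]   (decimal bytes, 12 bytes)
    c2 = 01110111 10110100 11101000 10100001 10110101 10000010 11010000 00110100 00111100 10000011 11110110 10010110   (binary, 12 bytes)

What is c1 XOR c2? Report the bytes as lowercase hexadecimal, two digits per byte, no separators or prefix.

c1 ⊕ c2 = (M1 ⊕ K) ⊕ (M2 ⊕ K) = M1 ⊕ M2 — the shared key cancels under XOR.
21 ^ 77 = 56
33 ^ b4 = 87
fa ^ e8 = 12
74 ^ a1 = d5
70 ^ b5 = c5
d7 ^ 82 = 55
99 ^ d0 = 49
4f ^ 34 = 7b
40 ^ 3c = 7c
5f ^ 83 = dc
8c ^ f6 = 7a
78 ^ 96 = ee

568712d5c555497b7cdc7aee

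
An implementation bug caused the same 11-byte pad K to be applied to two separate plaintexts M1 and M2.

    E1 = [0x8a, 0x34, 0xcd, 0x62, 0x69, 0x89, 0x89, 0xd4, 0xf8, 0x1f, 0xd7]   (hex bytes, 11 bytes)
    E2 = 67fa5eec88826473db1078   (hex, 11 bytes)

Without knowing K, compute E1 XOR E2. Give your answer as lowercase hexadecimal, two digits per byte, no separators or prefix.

E1 ⊕ E2 = (M1 ⊕ K) ⊕ (M2 ⊕ K) = M1 ⊕ M2 — the shared key cancels under XOR.
8a XOR 67 = ed
34 XOR fa = ce
cd XOR 5e = 93
62 XOR ec = 8e
69 XOR 88 = e1
89 XOR 82 = 0b
89 XOR 64 = ed
d4 XOR 73 = a7
f8 XOR db = 23
1f XOR 10 = 0f
d7 XOR 78 = af

edce938ee10beda7230faf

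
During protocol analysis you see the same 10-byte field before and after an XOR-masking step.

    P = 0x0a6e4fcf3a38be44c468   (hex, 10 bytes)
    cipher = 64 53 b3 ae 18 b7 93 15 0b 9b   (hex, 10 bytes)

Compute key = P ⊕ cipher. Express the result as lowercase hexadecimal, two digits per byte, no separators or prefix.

6e3dfc61228f2d51cff3

Since cipher = P ⊕ key, XORing both sides with P gives key = P ⊕ cipher.
00001010 ⊕ 01100100 = 01101110
01101110 ⊕ 01010011 = 00111101
01001111 ⊕ 10110011 = 11111100
11001111 ⊕ 10101110 = 01100001
00111010 ⊕ 00011000 = 00100010
00111000 ⊕ 10110111 = 10001111
10111110 ⊕ 10010011 = 00101101
01000100 ⊕ 00010101 = 01010001
11000100 ⊕ 00001011 = 11001111
01101000 ⊕ 10011011 = 11110011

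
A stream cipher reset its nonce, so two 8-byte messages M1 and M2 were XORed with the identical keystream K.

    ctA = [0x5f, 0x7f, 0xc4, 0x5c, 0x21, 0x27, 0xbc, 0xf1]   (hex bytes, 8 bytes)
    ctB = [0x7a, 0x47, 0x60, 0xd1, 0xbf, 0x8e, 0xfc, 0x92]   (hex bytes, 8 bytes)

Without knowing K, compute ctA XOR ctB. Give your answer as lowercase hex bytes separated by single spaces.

25 38 a4 8d 9e a9 40 63

ctA ⊕ ctB = (M1 ⊕ K) ⊕ (M2 ⊕ K) = M1 ⊕ M2 — the shared key cancels under XOR.
5f ⊕ 7a = 25
7f ⊕ 47 = 38
c4 ⊕ 60 = a4
5c ⊕ d1 = 8d
21 ⊕ bf = 9e
27 ⊕ 8e = a9
bc ⊕ fc = 40
f1 ⊕ 92 = 63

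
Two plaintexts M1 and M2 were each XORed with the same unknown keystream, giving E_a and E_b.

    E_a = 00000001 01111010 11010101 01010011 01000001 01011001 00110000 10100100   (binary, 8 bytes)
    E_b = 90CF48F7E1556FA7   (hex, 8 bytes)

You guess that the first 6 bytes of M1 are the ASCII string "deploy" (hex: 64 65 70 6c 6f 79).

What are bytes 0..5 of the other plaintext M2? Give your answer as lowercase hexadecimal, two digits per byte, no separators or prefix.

f5d0edc8cf75

First, E_a ⊕ E_b = (M1 ⊕ K) ⊕ (M2 ⊕ K) = M1 ⊕ M2, so the key drops out. Then M2 = (M1 ⊕ M2) ⊕ M1 over the first 6 bytes.
byte 0: (01 XOR 90) XOR 64 = 91 XOR 64 = f5
byte 1: (7a XOR cf) XOR 65 = b5 XOR 65 = d0
byte 2: (d5 XOR 48) XOR 70 = 9d XOR 70 = ed
byte 3: (53 XOR f7) XOR 6c = a4 XOR 6c = c8
byte 4: (41 XOR e1) XOR 6f = a0 XOR 6f = cf
byte 5: (59 XOR 55) XOR 79 = 0c XOR 79 = 75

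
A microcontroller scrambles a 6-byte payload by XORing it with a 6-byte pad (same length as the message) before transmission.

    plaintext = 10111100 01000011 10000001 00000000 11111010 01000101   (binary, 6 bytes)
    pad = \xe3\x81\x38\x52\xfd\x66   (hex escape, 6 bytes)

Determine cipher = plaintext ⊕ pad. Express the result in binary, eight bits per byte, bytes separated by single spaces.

bc ⊕ e3 = 5f
43 ⊕ 81 = c2
81 ⊕ 38 = b9
00 ⊕ 52 = 52
fa ⊕ fd = 07
45 ⊕ 66 = 23

01011111 11000010 10111001 01010010 00000111 00100011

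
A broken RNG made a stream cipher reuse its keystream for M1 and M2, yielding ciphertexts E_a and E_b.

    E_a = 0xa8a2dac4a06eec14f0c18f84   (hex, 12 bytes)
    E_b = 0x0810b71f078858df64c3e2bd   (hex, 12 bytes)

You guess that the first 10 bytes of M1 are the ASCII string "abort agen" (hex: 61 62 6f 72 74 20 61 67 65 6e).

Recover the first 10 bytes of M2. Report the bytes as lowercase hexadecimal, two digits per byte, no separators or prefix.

First, E_a ⊕ E_b = (M1 ⊕ K) ⊕ (M2 ⊕ K) = M1 ⊕ M2, so the key drops out. Then M2 = (M1 ⊕ M2) ⊕ M1 over the first 10 bytes.
byte 0: (a8 xor 08) xor 61 = a0 xor 61 = c1
byte 1: (a2 xor 10) xor 62 = b2 xor 62 = d0
byte 2: (da xor b7) xor 6f = 6d xor 6f = 02
byte 3: (c4 xor 1f) xor 72 = db xor 72 = a9
byte 4: (a0 xor 07) xor 74 = a7 xor 74 = d3
byte 5: (6e xor 88) xor 20 = e6 xor 20 = c6
byte 6: (ec xor 58) xor 61 = b4 xor 61 = d5
byte 7: (14 xor df) xor 67 = cb xor 67 = ac
byte 8: (f0 xor 64) xor 65 = 94 xor 65 = f1
byte 9: (c1 xor c3) xor 6e = 02 xor 6e = 6c

c1d002a9d3c6d5acf16c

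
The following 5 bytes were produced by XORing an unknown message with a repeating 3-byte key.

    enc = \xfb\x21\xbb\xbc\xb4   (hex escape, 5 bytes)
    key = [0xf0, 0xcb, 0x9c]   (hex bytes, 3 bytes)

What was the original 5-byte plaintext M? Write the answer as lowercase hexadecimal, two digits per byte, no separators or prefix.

The 3-byte key repeats, so the effective keystream is f0 cb 9c f0 cb.
byte 0: fb ⊕ f0 = 0b
byte 1: 21 ⊕ cb = ea
byte 2: bb ⊕ 9c = 27
byte 3: bc ⊕ f0 = 4c
byte 4: b4 ⊕ cb = 7f

0bea274c7f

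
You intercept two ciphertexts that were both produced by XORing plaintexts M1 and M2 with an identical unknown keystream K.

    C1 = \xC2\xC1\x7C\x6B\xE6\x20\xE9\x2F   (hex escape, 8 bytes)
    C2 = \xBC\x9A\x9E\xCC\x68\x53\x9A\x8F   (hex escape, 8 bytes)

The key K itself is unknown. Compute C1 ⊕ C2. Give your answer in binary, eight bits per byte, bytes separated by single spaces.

C1 ⊕ C2 = (M1 ⊕ K) ⊕ (M2 ⊕ K) = M1 ⊕ M2 — the shared key cancels under XOR.
11000010 ^ 10111100 = 01111110
11000001 ^ 10011010 = 01011011
01111100 ^ 10011110 = 11100010
01101011 ^ 11001100 = 10100111
11100110 ^ 01101000 = 10001110
00100000 ^ 01010011 = 01110011
11101001 ^ 10011010 = 01110011
00101111 ^ 10001111 = 10100000

01111110 01011011 11100010 10100111 10001110 01110011 01110011 10100000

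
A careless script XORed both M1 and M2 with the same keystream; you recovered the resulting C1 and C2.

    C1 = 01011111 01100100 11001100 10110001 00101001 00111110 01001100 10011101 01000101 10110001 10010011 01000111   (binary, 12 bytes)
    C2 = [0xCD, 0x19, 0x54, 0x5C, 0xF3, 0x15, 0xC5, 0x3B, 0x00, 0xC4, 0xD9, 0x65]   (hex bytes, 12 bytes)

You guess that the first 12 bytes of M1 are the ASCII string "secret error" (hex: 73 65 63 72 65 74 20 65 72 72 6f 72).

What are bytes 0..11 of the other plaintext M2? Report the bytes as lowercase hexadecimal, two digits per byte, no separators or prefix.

First, C1 ⊕ C2 = (M1 ⊕ K) ⊕ (M2 ⊕ K) = M1 ⊕ M2, so the key drops out. Then M2 = (M1 ⊕ M2) ⊕ M1 over the first 12 bytes.
byte 0: (5f ⊕ cd) ⊕ 73 = 92 ⊕ 73 = e1
byte 1: (64 ⊕ 19) ⊕ 65 = 7d ⊕ 65 = 18
byte 2: (cc ⊕ 54) ⊕ 63 = 98 ⊕ 63 = fb
byte 3: (b1 ⊕ 5c) ⊕ 72 = ed ⊕ 72 = 9f
byte 4: (29 ⊕ f3) ⊕ 65 = da ⊕ 65 = bf
byte 5: (3e ⊕ 15) ⊕ 74 = 2b ⊕ 74 = 5f
byte 6: (4c ⊕ c5) ⊕ 20 = 89 ⊕ 20 = a9
byte 7: (9d ⊕ 3b) ⊕ 65 = a6 ⊕ 65 = c3
byte 8: (45 ⊕ 00) ⊕ 72 = 45 ⊕ 72 = 37
byte 9: (b1 ⊕ c4) ⊕ 72 = 75 ⊕ 72 = 07
byte 10: (93 ⊕ d9) ⊕ 6f = 4a ⊕ 6f = 25
byte 11: (47 ⊕ 65) ⊕ 72 = 22 ⊕ 72 = 50

e118fb9fbf5fa9c337072550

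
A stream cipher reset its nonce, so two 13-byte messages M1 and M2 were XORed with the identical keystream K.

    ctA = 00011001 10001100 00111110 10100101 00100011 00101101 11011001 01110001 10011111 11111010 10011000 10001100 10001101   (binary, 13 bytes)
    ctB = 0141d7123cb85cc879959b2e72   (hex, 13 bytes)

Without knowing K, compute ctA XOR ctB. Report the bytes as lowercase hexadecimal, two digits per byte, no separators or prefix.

ctA ⊕ ctB = (M1 ⊕ K) ⊕ (M2 ⊕ K) = M1 ⊕ M2 — the shared key cancels under XOR.
19 ^ 01 = 18
8c ^ 41 = cd
3e ^ d7 = e9
a5 ^ 12 = b7
23 ^ 3c = 1f
2d ^ b8 = 95
d9 ^ 5c = 85
71 ^ c8 = b9
9f ^ 79 = e6
fa ^ 95 = 6f
98 ^ 9b = 03
8c ^ 2e = a2
8d ^ 72 = ff

18cde9b71f9585b9e66f03a2ff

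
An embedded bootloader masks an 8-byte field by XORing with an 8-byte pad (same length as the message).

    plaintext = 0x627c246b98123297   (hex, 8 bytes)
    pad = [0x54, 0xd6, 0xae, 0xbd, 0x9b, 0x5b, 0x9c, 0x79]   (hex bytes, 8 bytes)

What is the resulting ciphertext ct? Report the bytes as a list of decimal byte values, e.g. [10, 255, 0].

XOR is its own inverse, so applying the key byte-wise gives the result directly.
62 xor 54 = 36
7c xor d6 = aa
24 xor ae = 8a
6b xor bd = d6
98 xor 9b = 03
12 xor 5b = 49
32 xor 9c = ae
97 xor 79 = ee

[54, 170, 138, 214, 3, 73, 174, 238]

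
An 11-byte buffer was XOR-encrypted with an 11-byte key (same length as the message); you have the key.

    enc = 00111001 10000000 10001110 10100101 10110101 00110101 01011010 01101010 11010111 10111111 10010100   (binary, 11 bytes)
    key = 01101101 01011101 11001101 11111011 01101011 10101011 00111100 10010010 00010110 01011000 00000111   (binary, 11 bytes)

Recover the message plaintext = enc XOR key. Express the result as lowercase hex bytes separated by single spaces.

byte 0: 39 ^ 6d = 54
byte 1: 80 ^ 5d = dd
byte 2: 8e ^ cd = 43
byte 3: a5 ^ fb = 5e
byte 4: b5 ^ 6b = de
byte 5: 35 ^ ab = 9e
byte 6: 5a ^ 3c = 66
byte 7: 6a ^ 92 = f8
byte 8: d7 ^ 16 = c1
byte 9: bf ^ 58 = e7
byte 10: 94 ^ 07 = 93

54 dd 43 5e de 9e 66 f8 c1 e7 93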